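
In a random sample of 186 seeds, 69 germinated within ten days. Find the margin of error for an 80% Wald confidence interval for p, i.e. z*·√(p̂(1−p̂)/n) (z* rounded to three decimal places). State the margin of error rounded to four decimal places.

With x = 69 successes in n = 186, p̂ = 0.37097.
SE = √(p̂(1−p̂)/n) = √(0.233351/186) = 0.035420.
z* = 1.282 at the 80% level.
ME = 1.282·0.035420 = 0.0454.

ME = 0.0454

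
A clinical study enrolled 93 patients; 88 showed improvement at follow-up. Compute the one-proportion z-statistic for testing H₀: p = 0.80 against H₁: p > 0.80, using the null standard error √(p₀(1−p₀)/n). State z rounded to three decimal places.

z = 3.526

p̂ = 88/93 = 0.94624.
Null standard error: √(0.80·0.20/93) = √0.001720430 = 0.041478.
Test statistic: z = 0.14624/0.041478 = 3.526.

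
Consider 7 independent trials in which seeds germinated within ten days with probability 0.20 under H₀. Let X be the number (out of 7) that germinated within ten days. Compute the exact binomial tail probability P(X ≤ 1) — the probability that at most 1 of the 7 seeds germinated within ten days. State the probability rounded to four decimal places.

P = 0.5767

X is binomial with n = 7 and p = 0.20.
P(X ≤ 1) = C(7,0)·0.20^0·0.80^7 + C(7,1)·0.20^1·0.80^6.
= 0.209715 + 0.367002 = 0.5767.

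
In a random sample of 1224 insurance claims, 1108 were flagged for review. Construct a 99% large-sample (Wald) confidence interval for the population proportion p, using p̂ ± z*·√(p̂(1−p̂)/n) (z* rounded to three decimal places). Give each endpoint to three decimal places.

p̂ = 1108/1224 = 0.90523.
SE = √(p̂(1−p̂)/n) = √(0.085790/1224) = 0.008372.
The 99% critical value is z* = 2.576.
Margin = 2.576·0.008372 = 0.02157.
CI: 0.90523 ± 0.02157 = (0.884, 0.927).

(0.884, 0.927)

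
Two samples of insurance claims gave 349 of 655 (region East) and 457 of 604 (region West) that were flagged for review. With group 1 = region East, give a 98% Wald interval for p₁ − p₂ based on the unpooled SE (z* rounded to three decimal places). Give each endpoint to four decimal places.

p̂₁ = 0.53282, p̂₂ = 0.75662, so the observed difference is -0.22380.
SE = √(0.000380034 + 0.000304876) = √0.000684910 = 0.026171.
For 98% confidence, z* = 2.326. Margin = 2.326·0.026171 = 0.06087.
So the interval runs from -0.2847 to -0.1629.

(-0.2847, -0.1629)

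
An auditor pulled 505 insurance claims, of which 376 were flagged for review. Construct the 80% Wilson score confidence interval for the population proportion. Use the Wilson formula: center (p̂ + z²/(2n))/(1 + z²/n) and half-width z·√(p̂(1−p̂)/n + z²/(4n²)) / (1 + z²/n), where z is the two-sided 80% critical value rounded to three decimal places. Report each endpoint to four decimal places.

p̂ = 376/505 = 0.74455; z = 1.282, so z² = 1.643524.
1 + z²/n = 1.003255.
Center = (0.74455 + 0.001627)/1.003255 = 0.74376.
Radicand: p̂(1−p̂)/n + z²/(4n²) = 0.000376620 + 0.000001611 = 0.000378231.
Half-width = z·√(radicand)/denom = 1.282·0.019448/1.003255 = 0.02485.
CI: 0.74376 ± 0.02485 = (0.7189, 0.7686).

(0.7189, 0.7686)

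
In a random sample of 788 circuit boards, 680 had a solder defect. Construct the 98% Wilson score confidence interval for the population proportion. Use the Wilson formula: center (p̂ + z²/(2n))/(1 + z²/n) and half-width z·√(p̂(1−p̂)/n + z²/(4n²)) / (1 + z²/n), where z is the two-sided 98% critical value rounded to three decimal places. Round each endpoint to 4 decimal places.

(0.8320, 0.8890)

p̂ = 680/788 = 0.86294; z = 2.326, so z² = 5.410276.
1 + z²/n = 1.006866.
Center = (0.86294 + 0.003433)/1.006866 = 0.86047.
Radicand: p̂(1−p̂)/n + z²/(4n²) = 0.000150091 + 0.000002178 = 0.000152269.
Half-width = 2.326·√0.000152269/1.006866 = 0.02851.
So the interval runs from 0.8320 to 0.8890.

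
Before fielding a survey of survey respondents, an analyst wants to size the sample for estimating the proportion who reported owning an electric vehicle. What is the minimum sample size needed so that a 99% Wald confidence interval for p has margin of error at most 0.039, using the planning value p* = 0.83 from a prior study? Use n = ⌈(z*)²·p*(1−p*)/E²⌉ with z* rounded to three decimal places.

n = 616

For 99% confidence, z* = 2.576.
p*(1−p*) = 0.83·0.17 = 0.1411.
(z*)²·p*(1−p*)/E² = 6.635776·0.1411/0.001521 = 615.587.
⌈615.587⌉ = 616.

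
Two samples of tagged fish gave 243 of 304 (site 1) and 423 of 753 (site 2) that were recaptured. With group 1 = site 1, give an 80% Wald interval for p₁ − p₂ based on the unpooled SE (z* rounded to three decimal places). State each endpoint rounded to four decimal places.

(0.2001, 0.2751)

p̂₁ = 0.79934, p̂₂ = 0.56175, so the observed difference is 0.23759.
SE = √(0.000527613 + 0.000326941) = √0.000854554 = 0.029233.
The 80% critical value is z* = 1.282. Margin = 1.282·0.029233 = 0.03748.
CI: 0.23759 ± 0.03748 = (0.2001, 0.2751).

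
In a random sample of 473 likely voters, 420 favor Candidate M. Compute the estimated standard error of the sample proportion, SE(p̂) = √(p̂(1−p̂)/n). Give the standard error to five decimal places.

SE = 0.01450

Sample proportion p̂ = 420/473 = 0.88795.
p̂(1−p̂) = 0.88795·0.11205 = 0.099495.
SE = √(0.099495/473) = 0.01450.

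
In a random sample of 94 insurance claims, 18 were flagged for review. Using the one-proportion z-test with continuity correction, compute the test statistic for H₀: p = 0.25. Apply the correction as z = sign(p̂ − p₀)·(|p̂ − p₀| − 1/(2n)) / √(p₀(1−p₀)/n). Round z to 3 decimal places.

Sample proportion p̂ = 18/94 = 0.19149. p̂ − p₀ = -0.058511.
Continuity correction 1/(2n) = 1/188 = 0.005319.
Corrected numerator: |-0.058511| − 0.005319 = 0.053192.
Under H₀, SE = √(p₀(1−p₀)/n) = √(0.25·0.75/94) = √0.001994681 = 0.044662.
z = −0.053192/0.044662 = -1.191.

z = -1.191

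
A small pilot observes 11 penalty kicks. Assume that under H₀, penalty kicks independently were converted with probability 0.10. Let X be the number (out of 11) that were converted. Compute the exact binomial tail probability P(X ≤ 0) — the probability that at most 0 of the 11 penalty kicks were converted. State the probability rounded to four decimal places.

P = 0.3138

X ~ Binomial(n=11, p=0.10).
P(X ≤ 0) = C(11,0)·0.10^0·0.90^11.
= 0.313811 = 0.3138.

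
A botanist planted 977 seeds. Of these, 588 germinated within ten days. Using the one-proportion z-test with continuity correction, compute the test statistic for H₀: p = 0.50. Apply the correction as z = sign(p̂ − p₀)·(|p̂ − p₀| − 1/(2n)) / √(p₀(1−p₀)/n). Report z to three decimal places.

z = 6.335

p̂ = 588/977 = 0.60184. p̂ − p₀ = 0.101842.
1/(2n) = 0.000512.
Corrected numerator: |0.101842| − 0.000512 = 0.101330.
Null standard error: √(0.50·0.50/977) = √0.000255885 = 0.015996.
z = +0.101330/0.015996 = 6.335.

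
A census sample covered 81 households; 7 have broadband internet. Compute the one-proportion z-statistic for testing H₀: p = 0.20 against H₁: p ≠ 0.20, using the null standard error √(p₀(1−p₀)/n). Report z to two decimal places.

The sample proportion is 7/81 = 0.08642.
Null standard error: √(0.20·0.80/81) = √0.001975309 = 0.044444.
z = (0.08642 − 0.20)/0.044444 = -0.11358/0.044444 = -2.56.

z = -2.56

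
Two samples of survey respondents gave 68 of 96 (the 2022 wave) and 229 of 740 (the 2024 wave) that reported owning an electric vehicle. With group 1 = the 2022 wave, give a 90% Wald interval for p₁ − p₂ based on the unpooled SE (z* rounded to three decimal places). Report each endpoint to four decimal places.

(0.3176, 0.4801)

p̂₁ = 68/96 = 0.70833, p̂₂ = 229/740 = 0.30946; p̂₁ − p̂₂ = 0.39887.
SE = √(0.002152054 + 0.000288776) = √0.002440830 = 0.049405.
The 90% critical value is z* = 1.645. Margin of error = 0.08127.
So the interval runs from 0.3176 to 0.4801.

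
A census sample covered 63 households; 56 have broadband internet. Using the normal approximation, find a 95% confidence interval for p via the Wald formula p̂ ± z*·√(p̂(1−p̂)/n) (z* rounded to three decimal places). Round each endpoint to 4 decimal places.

(0.8113, 0.9665)

With x = 56 successes in n = 63, p̂ = 0.88889.
SE(p̂) = √(0.88889·0.11111/63) = 0.039594.
z* = 1.960 at the 95% level.
Margin of error: 1.960 × 0.039594 = 0.07760.
Interval: 0.88889 ± 0.07760 → (0.8113, 0.9665).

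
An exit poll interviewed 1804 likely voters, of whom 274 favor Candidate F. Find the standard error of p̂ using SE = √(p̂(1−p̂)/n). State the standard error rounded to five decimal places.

SE = 0.00845

Sample proportion p̂ = 274/1804 = 0.15188.
p̂(1−p̂) = 0.15188·0.84812 = 0.128812.
SE = √(0.128812/1804) = √0.000071404 = 0.00845.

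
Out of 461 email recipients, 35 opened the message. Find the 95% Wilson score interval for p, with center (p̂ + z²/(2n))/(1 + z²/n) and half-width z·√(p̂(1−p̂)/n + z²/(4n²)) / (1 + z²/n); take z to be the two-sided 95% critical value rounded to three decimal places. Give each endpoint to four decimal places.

(0.0551, 0.1038)

p̂ = 35/461 = 0.07592; z = 1.960, so z² = 3.841600.
1 + z²/n = 1.008333.
Center = (0.07592 + 0.004167)/1.008333 = 0.07943.
Radicand: p̂(1−p̂)/n + z²/(4n²) = 0.000152186 + 0.000004519 = 0.000156705.
Half-width = 1.960·√0.000156705/1.008333 = 0.02433.
So the interval runs from 0.0551 to 0.1038.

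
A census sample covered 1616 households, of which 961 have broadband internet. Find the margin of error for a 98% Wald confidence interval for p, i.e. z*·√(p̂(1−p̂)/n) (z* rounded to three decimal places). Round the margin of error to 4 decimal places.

ME = 0.0284

p̂ = 961/1616 = 0.59468.
SE = √(p̂(1−p̂)/n) = √(0.241036/1616) = 0.012213.
For 98% confidence, z* = 2.326.
So ME = 0.0284.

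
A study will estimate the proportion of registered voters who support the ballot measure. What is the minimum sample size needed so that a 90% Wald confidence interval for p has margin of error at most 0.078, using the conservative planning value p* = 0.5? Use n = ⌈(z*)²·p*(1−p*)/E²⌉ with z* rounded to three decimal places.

z* = 1.645 at the 90% level.
p*(1−p*) = 0.2500.
(z*)²·p*(1−p*)/E² = 2.706025·0.2500/0.006084 = 111.194.
Rounding up, n = 112.

n = 112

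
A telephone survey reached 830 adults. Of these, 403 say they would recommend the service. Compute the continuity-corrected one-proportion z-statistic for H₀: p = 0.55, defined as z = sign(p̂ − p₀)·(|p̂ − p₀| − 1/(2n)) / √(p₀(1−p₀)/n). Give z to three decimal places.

p̂ = 403/830 = 0.48554. p̂ − p₀ = -0.064458.
1/(2n) = 0.000602.
Corrected numerator: |-0.064458| − 0.000602 = 0.063856.
Null standard error: √(0.55·0.45/830) = √0.000298193 = 0.017268.
z = −0.063856/0.017268 = -3.698.

z = -3.698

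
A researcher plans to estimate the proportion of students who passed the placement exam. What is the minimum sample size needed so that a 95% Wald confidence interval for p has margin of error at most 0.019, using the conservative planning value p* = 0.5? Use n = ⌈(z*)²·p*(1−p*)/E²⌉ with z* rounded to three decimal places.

For 95% confidence, z* = 1.960.
p*(1−p*) = 0.2500.
Required n before rounding: 3.841600 × 0.2500 / 0.019² = 2660.388.
⌈2660.388⌉ = 2661.

n = 2661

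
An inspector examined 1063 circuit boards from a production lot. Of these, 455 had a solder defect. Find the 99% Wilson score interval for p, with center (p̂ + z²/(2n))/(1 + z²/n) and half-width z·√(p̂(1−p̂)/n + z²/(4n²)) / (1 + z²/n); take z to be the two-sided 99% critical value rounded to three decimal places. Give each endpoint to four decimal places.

Here p̂ = 455/1063 = 0.42803 and z = 2.576 (z² = 6.635776).
Denominator 1 + z²/n = 1 + 6.635776/1063 = 1.006242.
Adjusted center: (0.42803 + z²/(2n))/1.006242 = 0.42848.
Radicand: p̂(1−p̂)/n + z²/(4n²) = 0.000230311 + 0.000001468 = 0.000231779.
Half-width = z·√(radicand)/denom = 2.576·0.015224/1.006242 = 0.03897.
So the interval runs from 0.3895 to 0.4675.

(0.3895, 0.4675)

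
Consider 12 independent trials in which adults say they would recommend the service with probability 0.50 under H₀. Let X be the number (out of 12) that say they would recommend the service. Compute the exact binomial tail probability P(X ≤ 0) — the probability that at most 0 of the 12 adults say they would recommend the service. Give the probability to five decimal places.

X is binomial with n = 12 and p = 0.50.
P(X ≤ 0) = C(12,0)·0.50^0·0.50^12.
= 0.000244 = 0.00024.

P = 0.00024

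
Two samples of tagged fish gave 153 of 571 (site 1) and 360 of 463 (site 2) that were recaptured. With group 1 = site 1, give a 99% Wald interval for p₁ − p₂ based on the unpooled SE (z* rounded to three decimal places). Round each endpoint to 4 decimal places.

(-0.5786, -0.4406)

p̂₁ = 0.26795, p̂₂ = 0.77754, so the observed difference is -0.50959.
SE = √(0.000343526 + 0.000373591) = √0.000717117 = 0.026779.
The 99% critical value is z* = 2.576. Margin = 2.576·0.026779 = 0.06898.
Interval: -0.50959 ± 0.06898 → (-0.5786, -0.4406).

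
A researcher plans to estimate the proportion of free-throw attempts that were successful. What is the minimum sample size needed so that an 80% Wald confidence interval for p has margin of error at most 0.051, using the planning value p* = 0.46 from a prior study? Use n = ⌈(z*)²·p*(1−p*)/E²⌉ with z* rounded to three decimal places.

The 80% critical value is z* = 1.282.
p*(1−p*) = 0.2484.
(z*)²·p*(1−p*)/E² = 1.643524·0.2484/0.002601 = 156.959.
Rounding up, n = 157.

n = 157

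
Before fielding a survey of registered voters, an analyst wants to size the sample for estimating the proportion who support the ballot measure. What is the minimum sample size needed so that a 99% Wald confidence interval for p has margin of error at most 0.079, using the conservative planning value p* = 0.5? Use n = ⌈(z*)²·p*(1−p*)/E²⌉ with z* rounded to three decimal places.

z* = 2.576 at the 99% level.
p*(1−p*) = 0.50·0.50 = 0.2500.
(z*)²·p*(1−p*)/E² = 6.635776·0.2500/0.006241 = 265.814.
⌈265.814⌉ = 266.

n = 266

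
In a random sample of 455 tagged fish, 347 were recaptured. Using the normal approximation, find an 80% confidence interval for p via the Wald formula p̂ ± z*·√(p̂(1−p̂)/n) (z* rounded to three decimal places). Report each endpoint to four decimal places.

(0.7371, 0.7882)

Sample proportion p̂ = 347/455 = 0.76264.
Standard error of p̂: √(0.181022/455) = √0.000397850 = 0.019946.
The 80% critical value is z* = 1.282.
Margin = 1.282·0.019946 = 0.02557.
CI: 0.76264 ± 0.02557 = (0.7371, 0.7882).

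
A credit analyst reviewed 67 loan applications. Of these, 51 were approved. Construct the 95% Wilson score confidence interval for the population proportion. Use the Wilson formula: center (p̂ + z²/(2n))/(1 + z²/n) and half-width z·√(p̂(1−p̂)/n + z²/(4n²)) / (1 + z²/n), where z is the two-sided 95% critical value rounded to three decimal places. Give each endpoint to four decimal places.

(0.6467, 0.8473)

Here p̂ = 51/67 = 0.76119 and z = 1.960 (z² = 3.841600).
Denominator 1 + z²/n = 1 + 3.841600/67 = 1.057337.
Adjusted center: (0.76119 + z²/(2n))/1.057337 = 0.74703.
Radicand: p̂(1−p̂)/n + z²/(4n²) = 0.002713100 + 0.000213945 = 0.002927045.
Half-width = 1.960·√0.002927045/1.057337 = 0.10029.
CI: 0.74703 ± 0.10029 = (0.6467, 0.8473).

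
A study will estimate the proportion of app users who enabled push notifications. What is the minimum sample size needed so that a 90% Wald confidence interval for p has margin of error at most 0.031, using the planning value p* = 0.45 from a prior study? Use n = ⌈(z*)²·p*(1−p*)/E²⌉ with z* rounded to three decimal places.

z* = 1.645 at the 90% level.
p*(1−p*) = 0.2475.
Required n before rounding: 2.706025 × 0.2475 / 0.031² = 696.921.
Rounding up, n = 697.

n = 697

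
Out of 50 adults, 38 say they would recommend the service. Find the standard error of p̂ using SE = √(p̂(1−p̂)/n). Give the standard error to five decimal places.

SE = 0.06040

The sample proportion is 38/50 = 0.76000.
p̂(1−p̂) = 0.182400.
SE = √(0.182400/50) = √0.003648000 = 0.06040.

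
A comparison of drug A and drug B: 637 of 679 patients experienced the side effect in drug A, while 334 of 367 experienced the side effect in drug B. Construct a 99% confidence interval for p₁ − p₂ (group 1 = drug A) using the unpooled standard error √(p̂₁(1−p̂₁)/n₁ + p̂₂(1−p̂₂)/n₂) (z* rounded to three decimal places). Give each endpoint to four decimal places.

p̂₁ = 0.93814, p̂₂ = 0.91008, so the observed difference is 0.02806.
SE = √(0.000085463 + 0.000222978) = √0.000308441 = 0.017562.
For 99% confidence, z* = 2.576. Margin = 2.576·0.017562 = 0.04524.
Interval: 0.02806 ± 0.04524 → (-0.0172, 0.0733).

(-0.0172, 0.0733)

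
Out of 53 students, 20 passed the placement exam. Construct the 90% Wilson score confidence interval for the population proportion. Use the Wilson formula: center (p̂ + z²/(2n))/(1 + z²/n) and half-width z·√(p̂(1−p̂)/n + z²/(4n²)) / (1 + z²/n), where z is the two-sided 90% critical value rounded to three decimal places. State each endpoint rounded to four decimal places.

p̂ = 20/53 = 0.37736; z = 1.645, so z² = 2.706025.
1 + z²/n = 1.051057.
Adjusted center: (0.37736 + z²/(2n))/1.051057 = 0.38332.
Radicand: p̂(1−p̂)/n + z²/(4n²) = 0.004433190 + 0.000240835 = 0.004674025.
Half-width = z·√(radicand)/denom = 1.645·0.068367/1.051057 = 0.10700.
Interval: 0.38332 ± 0.10700 → (0.2763, 0.4903).

(0.2763, 0.4903)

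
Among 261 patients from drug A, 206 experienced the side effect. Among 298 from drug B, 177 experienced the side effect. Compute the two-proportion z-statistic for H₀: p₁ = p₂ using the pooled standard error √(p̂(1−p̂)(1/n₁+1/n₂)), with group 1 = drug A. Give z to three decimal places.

z = 4.960

p̂₁ = 206/261 = 0.78927, p̂₂ = 177/298 = 0.59396.
Pooling: p̂ = 383/559 = 0.68515.
SE = √[p̂(1−p̂)(1/n₁+1/n₂)] = √[0.68515·0.31485·(1/261+1/298)] ≈ 0.039375.
z = (p̂₁ − p̂₂)/SE = (0.78927 − 0.59396)/0.039375 = 0.19531/0.039375 = 4.960.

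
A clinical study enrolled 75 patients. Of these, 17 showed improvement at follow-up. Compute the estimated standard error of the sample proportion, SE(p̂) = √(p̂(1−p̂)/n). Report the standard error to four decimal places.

SE = 0.0483

With x = 17 successes in n = 75, p̂ = 0.22667.
p̂(1−p̂) = 0.22667·0.77333 = 0.175291.
Dividing by n and taking the root: √0.002337213 = 0.0483.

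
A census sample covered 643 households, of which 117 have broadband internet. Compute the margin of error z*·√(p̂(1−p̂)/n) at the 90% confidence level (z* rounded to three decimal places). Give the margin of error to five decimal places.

ME = 0.02503

With x = 117 successes in n = 643, p̂ = 0.18196.
Standard error of p̂: √(0.148850/643) = √0.000231493 = 0.015215.
z* = 1.645 at the 90% level.
ME = 1.645·0.015215 = 0.02503.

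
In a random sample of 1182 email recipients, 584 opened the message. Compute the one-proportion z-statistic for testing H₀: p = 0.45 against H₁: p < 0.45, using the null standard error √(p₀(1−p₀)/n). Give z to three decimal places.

z = 3.046

With x = 584 successes in n = 1182, p̂ = 0.49408.
Null standard error: √(0.45·0.55/1182) = √0.000209391 = 0.014470.
z = (p̂ − p₀)/SE = (0.49408 − 0.45)/0.014470 = 3.046.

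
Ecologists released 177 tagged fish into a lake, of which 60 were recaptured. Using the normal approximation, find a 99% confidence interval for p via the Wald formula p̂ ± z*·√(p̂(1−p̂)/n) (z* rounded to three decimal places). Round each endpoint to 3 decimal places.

(0.247, 0.431)

With x = 60 successes in n = 177, p̂ = 0.33898.
SE(p̂) = √(0.33898·0.66102/177) = 0.035580.
For 99% confidence, z* = 2.576.
Margin of error: 2.576 × 0.035580 = 0.09165.
CI: 0.33898 ± 0.09165 = (0.247, 0.431).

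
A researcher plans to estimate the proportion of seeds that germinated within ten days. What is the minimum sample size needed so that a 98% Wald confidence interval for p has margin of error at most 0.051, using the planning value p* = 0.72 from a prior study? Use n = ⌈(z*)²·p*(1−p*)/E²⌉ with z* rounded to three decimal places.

n = 420

z* = 2.326 at the 98% level.
p*(1−p*) = 0.2016.
(z*)²·p*(1−p*)/E² = 5.410276·0.2016/0.002601 = 419.343.
Rounding up, n = 420.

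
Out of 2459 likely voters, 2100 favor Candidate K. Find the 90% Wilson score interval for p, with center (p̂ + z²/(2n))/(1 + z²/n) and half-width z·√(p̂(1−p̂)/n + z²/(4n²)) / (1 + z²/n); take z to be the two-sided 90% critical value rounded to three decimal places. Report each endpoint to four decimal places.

p̂ = 2100/2459 = 0.85401; z = 1.645, so z² = 2.706025.
Denominator 1 + z²/n = 1 + 2.706025/2459 = 1.001100.
Adjusted center: (0.85401 + z²/(2n))/1.001100 = 0.85362.
Radicand: p̂(1−p̂)/n + z²/(4n²) = 0.000050704 + 0.000000112 = 0.000050816.
Half-width = z·√(radicand)/denom = 1.645·0.007128/1.001100 = 0.01171.
So the interval runs from 0.8419 to 0.8653.

(0.8419, 0.8653)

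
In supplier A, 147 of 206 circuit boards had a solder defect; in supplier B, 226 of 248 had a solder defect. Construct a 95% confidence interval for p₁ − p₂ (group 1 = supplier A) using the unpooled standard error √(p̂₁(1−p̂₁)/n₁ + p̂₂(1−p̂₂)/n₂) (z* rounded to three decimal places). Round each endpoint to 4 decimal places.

p̂₁ = 0.71359, p̂₂ = 0.91129, so the observed difference is -0.19770.
Unpooled SE = √(p̂₁(1−p̂₁)/n₁ + p̂₂(1−p̂₂)/n₂) = √(0.000992128 + 0.000325969) = 0.036306.
For 95% confidence, z* = 1.960. Margin = 1.960·0.036306 = 0.07116.
Interval: -0.19770 ± 0.07116 → (-0.2689, -0.1265).

(-0.2689, -0.1265)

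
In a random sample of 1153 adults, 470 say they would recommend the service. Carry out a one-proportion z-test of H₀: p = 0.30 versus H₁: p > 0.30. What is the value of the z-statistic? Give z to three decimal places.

z = 7.975

The sample proportion is 470/1153 = 0.40763.
Null standard error: √(0.30·0.70/1153) = √0.000182134 = 0.013496.
z = (p̂ − p₀)/SE = (0.40763 − 0.30)/0.013496 = 7.975.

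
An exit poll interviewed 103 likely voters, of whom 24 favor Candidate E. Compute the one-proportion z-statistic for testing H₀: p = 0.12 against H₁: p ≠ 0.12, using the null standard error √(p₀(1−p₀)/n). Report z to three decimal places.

z = 3.529

The sample proportion is 24/103 = 0.23301.
Under H₀, SE = √(p₀(1−p₀)/n) = √(0.12·0.88/103) = √0.001025243 = 0.032019.
z = (p̂ − p₀)/SE = (0.23301 − 0.12)/0.032019 = 3.529.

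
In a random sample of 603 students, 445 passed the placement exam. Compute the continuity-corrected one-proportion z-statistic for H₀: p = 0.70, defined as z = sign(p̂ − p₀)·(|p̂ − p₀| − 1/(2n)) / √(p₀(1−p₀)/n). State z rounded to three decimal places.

With x = 445 successes in n = 603, p̂ = 0.73798. p̂ − p₀ = 0.037977.
Continuity correction 1/(2n) = 1/1206 = 0.000829.
Corrected numerator: |0.037977| − 0.000829 = 0.037148.
Under H₀, SE = √(p₀(1−p₀)/n) = √(0.70·0.30/603) = √0.000348259 = 0.018662.
z = (+)0.037148/0.018662 = 1.991.

z = 1.991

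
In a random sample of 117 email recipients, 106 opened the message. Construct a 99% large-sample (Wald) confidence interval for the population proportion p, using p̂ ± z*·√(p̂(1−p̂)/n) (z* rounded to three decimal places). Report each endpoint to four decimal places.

With x = 106 successes in n = 117, p̂ = 0.90598.
Standard error of p̂: √(0.085178/117) = √0.000728016 = 0.026982.
The 99% critical value is z* = 2.576.
Margin = 2.576·0.026982 = 0.06951.
Interval: 0.90598 ± 0.06951 → (0.8365, 0.9755).

(0.8365, 0.9755)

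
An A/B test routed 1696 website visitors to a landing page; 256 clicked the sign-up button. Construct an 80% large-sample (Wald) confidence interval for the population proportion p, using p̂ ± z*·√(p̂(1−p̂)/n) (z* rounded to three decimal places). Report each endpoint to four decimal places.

(0.1398, 0.1621)

p̂ = 256/1696 = 0.15094.
Standard error of p̂: √(0.128159/1696) = √0.000075566 = 0.008693.
For 80% confidence, z* = 1.282.
Margin of error: 1.282 × 0.008693 = 0.01114.
Interval: 0.15094 ± 0.01114 → (0.1398, 0.1621).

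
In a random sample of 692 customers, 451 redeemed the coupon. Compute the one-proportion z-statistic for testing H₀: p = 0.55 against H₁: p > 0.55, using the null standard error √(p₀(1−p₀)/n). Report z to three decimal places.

z = 5.379

p̂ = 451/692 = 0.65173.
Under H₀, SE = √(p₀(1−p₀)/n) = √(0.55·0.45/692) = √0.000357659 = 0.018912.
Test statistic: z = 0.10173/0.018912 = 5.379.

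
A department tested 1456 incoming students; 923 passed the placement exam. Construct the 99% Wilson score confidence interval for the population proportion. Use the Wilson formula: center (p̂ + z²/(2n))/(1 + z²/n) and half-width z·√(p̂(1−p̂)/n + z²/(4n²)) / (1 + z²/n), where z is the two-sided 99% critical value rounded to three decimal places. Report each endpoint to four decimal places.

p̂ = 923/1456 = 0.63393; z = 2.576, so z² = 6.635776.
1 + z²/n = 1.004558.
Adjusted center: (0.63393 + z²/(2n))/1.004558 = 0.63332.
Radicand: p̂(1−p̂)/n + z²/(4n²) = 0.000159384 + 0.000000783 = 0.000160167.
Half-width = 2.576·√0.000160167/1.004558 = 0.03245.
CI: 0.63332 ± 0.03245 = (0.6009, 0.6658).

(0.6009, 0.6658)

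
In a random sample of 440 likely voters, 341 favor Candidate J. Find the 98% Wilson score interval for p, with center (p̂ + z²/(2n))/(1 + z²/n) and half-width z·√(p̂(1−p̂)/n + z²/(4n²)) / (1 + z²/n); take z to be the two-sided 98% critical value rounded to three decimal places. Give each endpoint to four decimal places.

(0.7255, 0.8178)

Here p̂ = 341/440 = 0.77500 and z = 2.326 (z² = 5.410276).
Denominator 1 + z²/n = 1 + 5.410276/440 = 1.012296.
Adjusted center: (0.77500 + z²/(2n))/1.012296 = 0.77166.
Radicand: p̂(1−p̂)/n + z²/(4n²) = 0.000396307 + 0.000006986 = 0.000403293.
Half-width = 2.326·√0.000403293/1.012296 = 0.04614.
CI: 0.77166 ± 0.04614 = (0.7255, 0.8178).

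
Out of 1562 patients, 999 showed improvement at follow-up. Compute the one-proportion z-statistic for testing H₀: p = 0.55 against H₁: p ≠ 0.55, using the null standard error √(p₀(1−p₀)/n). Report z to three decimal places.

z = 7.115

With x = 999 successes in n = 1562, p̂ = 0.63956.
Under H₀, SE = √(p₀(1−p₀)/n) = √(0.55·0.45/1562) = √0.000158451 = 0.012588.
z = (0.63956 − 0.55)/0.012588 = 0.08956/0.012588 = 7.115.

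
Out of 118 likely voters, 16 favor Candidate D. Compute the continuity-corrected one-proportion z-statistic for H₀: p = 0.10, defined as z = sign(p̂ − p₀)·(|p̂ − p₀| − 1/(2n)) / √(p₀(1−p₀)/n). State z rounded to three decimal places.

z = 1.135

p̂ = 16/118 = 0.13559. p̂ − p₀ = 0.035593.
1/(2n) = 0.004237.
Corrected numerator: |0.035593| − 0.004237 = 0.031356.
Under H₀, SE = √(p₀(1−p₀)/n) = √(0.10·0.90/118) = √0.000762712 = 0.027617.
z = (+)0.031356/0.027617 = 1.135.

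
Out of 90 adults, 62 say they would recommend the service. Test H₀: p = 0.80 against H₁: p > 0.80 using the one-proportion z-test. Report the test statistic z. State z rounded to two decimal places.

z = -2.64

p̂ = 62/90 = 0.68889.
Null standard error: √(0.80·0.20/90) = √0.001777778 = 0.042164.
Test statistic: z = -0.11111/0.042164 = -2.64.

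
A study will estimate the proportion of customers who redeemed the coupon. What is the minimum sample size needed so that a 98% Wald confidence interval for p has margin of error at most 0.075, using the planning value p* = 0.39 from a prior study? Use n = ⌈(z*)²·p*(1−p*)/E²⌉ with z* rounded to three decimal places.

n = 229

The 98% critical value is z* = 2.326.
p*(1−p*) = 0.2379.
Required n before rounding: 5.410276 × 0.2379 / 0.075² = 228.819.
Rounding up, n = 229.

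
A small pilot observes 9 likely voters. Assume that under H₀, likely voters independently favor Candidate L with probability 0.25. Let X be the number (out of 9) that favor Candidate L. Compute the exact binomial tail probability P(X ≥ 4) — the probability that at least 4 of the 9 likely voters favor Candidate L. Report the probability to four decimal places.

X ~ Binomial(n=9, p=0.25).
P(X ≥ 4) = Σ_{j=4}^{9} C(9,j)·0.25^j·0.75^{9−j}.
= 0.116798 + 0.038933 + 0.008652 + 0.001236 + 0.000103 + 0.000004 = 0.1657.

P = 0.1657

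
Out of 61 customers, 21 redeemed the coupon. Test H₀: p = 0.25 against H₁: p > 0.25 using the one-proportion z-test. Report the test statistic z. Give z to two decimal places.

With x = 21 successes in n = 61, p̂ = 0.34426.
SE₀ = √(0.25·0.75/61) = 0.055442.
z = (0.34426 − 0.25)/0.055442 = 0.09426/0.055442 = 1.70.

z = 1.70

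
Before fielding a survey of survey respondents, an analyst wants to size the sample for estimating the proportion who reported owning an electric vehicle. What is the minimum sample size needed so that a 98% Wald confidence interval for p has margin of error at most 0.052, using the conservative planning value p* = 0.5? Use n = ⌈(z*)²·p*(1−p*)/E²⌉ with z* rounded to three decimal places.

n = 501

z* = 2.326 at the 98% level.
p*(1−p*) = 0.50·0.50 = 0.2500.
(z*)²·p*(1−p*)/E² = 5.410276·0.2500/0.002704 = 500.210.
Rounding up, n = 501.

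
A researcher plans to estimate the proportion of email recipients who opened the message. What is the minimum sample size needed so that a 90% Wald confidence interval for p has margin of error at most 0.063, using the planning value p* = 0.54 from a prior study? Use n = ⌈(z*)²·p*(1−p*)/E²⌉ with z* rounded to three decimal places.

For 90% confidence, z* = 1.645.
p*(1−p*) = 0.2484.
(z*)²·p*(1−p*)/E² = 2.706025·0.2484/0.003969 = 169.357.
⌈169.357⌉ = 170.

n = 170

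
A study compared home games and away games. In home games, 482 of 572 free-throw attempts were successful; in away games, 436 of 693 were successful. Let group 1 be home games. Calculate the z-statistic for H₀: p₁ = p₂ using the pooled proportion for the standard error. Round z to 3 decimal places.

Sample proportions: p̂₁ = 482/572 = 0.84266 and p̂₂ = 436/693 = 0.62915.
Pooling: p̂ = 918/1265 = 0.72569.
SE = √[p̂(1−p̂)(1/n₁+1/n₂)] = √[0.72569·0.27431·(1/572+1/693)] ≈ 0.025204.
z = 0.21351/0.025204 = 8.471.

z = 8.471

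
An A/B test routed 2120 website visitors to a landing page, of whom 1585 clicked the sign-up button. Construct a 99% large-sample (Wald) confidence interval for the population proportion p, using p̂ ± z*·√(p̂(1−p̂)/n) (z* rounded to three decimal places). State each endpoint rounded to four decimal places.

Sample proportion p̂ = 1585/2120 = 0.74764.
SE(p̂) = √(0.74764·0.25236/2120) = 0.009434.
For 99% confidence, z* = 2.576.
Margin of error: 2.576 × 0.009434 = 0.02430.
Interval: 0.74764 ± 0.02430 → (0.7233, 0.7719).

(0.7233, 0.7719)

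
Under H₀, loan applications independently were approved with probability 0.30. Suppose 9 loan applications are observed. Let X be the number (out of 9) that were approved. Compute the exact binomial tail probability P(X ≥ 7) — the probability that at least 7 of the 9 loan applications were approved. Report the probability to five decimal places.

X is binomial with n = 9 and p = 0.30.
P(X ≥ 7) = C(9,7)·0.30^7·0.70^2 + C(9,8)·0.30^8·0.70^1 + C(9,9)·0.30^9·0.70^0.
= 0.003858 + 0.000413 + 0.000020 = 0.00429.

P = 0.00429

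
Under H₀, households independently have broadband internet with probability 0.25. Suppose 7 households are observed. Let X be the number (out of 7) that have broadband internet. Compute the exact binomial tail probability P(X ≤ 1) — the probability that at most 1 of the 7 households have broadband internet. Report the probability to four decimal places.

P = 0.4449

X ~ Binomial(n=7, p=0.25).
P(X ≤ 1) = C(7,0)·0.25^0·0.75^7 + C(7,1)·0.25^1·0.75^6.
= 0.133484 + 0.311462 = 0.4449.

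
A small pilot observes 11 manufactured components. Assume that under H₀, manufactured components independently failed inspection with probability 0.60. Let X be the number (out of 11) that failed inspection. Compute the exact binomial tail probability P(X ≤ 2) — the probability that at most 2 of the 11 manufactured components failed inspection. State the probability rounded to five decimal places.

X is binomial with n = 11 and p = 0.60.
P(X ≤ 2) = C(11,0)·0.60^0·0.40^11 + C(11,1)·0.60^1·0.40^10 + C(11,2)·0.60^2·0.40^9.
= 0.000042 + 0.000692 + 0.005190 = 0.00592.

P = 0.00592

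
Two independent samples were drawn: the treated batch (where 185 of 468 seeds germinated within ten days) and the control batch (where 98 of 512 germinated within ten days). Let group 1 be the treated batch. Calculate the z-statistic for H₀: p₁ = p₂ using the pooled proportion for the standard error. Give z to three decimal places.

Sample proportions: p̂₁ = 185/468 = 0.39530 and p̂₂ = 98/512 = 0.19141.
Pooled p̂ = (185+98)/(468+512) = 283/980 = 0.28878.
SE = √[p̂(1−p̂)(1/n₁+1/n₂)] = √[0.28878·0.71122·(1/468+1/512)] ≈ 0.028983.
z = 0.20389/0.028983 = 7.035.

z = 7.035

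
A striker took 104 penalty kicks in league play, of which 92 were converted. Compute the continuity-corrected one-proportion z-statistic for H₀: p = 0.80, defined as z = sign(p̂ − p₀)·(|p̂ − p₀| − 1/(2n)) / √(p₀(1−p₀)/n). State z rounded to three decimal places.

z = 2.035

Sample proportion p̂ = 92/104 = 0.88462. p̂ − p₀ = 0.084615.
Continuity correction 1/(2n) = 1/208 = 0.004808.
Corrected numerator: |0.084615| − 0.004808 = 0.079807.
SE₀ = √(0.80·0.20/104) = 0.039223.
z = +0.079807/0.039223 = 2.035.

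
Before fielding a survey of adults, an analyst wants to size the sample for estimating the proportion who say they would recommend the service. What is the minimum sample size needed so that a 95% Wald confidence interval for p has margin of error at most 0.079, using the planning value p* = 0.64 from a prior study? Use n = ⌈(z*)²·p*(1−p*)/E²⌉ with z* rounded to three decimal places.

z* = 1.960 at the 95% level.
p*(1−p*) = 0.64·0.36 = 0.2304.
(z*)²·p*(1−p*)/E² = 3.841600·0.2304/0.006241 = 141.821.
⌈141.821⌉ = 142.

n = 142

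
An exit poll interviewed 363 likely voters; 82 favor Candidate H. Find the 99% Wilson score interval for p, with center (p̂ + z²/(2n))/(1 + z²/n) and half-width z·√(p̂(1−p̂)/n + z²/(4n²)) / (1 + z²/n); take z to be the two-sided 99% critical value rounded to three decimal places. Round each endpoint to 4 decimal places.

(0.1746, 0.2871)

p̂ = 82/363 = 0.22590; z = 2.576, so z² = 6.635776.
1 + z²/n = 1.018280.
Adjusted center: (0.22590 + z²/(2n))/1.018280 = 0.23082.
Radicand: p̂(1−p̂)/n + z²/(4n²) = 0.000481726 + 0.000012590 = 0.000494316.
Half-width = z·√(radicand)/denom = 2.576·0.022233/1.018280 = 0.05624.
Interval: 0.23082 ± 0.05624 → (0.1746, 0.2871).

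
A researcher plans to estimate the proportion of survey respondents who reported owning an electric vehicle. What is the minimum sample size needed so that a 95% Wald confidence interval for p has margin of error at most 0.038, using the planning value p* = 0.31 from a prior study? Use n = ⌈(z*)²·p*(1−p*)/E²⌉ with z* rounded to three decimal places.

n = 570

The 95% critical value is z* = 1.960.
p*(1−p*) = 0.31·0.69 = 0.2139.
(z*)²·p*(1−p*)/E² = 3.841600·0.2139/0.001444 = 569.057.
⌈569.057⌉ = 570.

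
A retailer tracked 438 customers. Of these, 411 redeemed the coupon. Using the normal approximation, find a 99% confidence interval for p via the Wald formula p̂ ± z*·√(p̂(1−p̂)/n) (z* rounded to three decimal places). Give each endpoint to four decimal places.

Sample proportion p̂ = 411/438 = 0.93836.
SE(p̂) = √(0.93836·0.06164/438) = 0.011492.
The 99% critical value is z* = 2.576.
Margin = 2.576·0.011492 = 0.02960.
Interval: 0.93836 ± 0.02960 → (0.9088, 0.9680).

(0.9088, 0.9680)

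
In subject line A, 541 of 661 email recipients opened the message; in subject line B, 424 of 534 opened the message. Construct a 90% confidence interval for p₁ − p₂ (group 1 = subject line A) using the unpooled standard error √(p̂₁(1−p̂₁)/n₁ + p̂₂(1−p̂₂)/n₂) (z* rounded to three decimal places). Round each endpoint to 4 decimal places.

p̂₁ = 0.81846, p̂₂ = 0.79401, so the observed difference is 0.02445.
SE = √(0.000224789 + 0.000306291) = √0.000531080 = 0.023045.
The 90% critical value is z* = 1.645. Margin = 1.645·0.023045 = 0.03791.
So the interval runs from -0.0135 to 0.0624.

(-0.0135, 0.0624)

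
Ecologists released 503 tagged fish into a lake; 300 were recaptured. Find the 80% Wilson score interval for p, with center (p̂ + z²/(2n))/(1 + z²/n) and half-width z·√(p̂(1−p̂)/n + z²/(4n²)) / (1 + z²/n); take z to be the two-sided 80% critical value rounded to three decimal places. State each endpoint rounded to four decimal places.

(0.5681, 0.6241)

p̂ = 300/503 = 0.59642; z = 1.282, so z² = 1.643524.
Denominator 1 + z²/n = 1 + 1.643524/503 = 1.003267.
Adjusted center: (0.59642 + z²/(2n))/1.003267 = 0.59611.
Radicand: p̂(1−p̂)/n + z²/(4n²) = 0.000478535 + 0.000001624 = 0.000480159.
Half-width = z·√(radicand)/denom = 1.282·0.021913/1.003267 = 0.02800.
So the interval runs from 0.5681 to 0.6241.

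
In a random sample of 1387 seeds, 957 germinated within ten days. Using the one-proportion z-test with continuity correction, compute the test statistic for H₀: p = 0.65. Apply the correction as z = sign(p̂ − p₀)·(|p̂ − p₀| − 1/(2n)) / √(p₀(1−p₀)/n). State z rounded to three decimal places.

The sample proportion is 957/1387 = 0.68998. p̂ − p₀ = 0.039978.
Continuity correction 1/(2n) = 1/2774 = 0.000360.
Corrected numerator: |0.039978| − 0.000360 = 0.039618.
Under H₀, SE = √(p₀(1−p₀)/n) = √(0.65·0.35/1387) = √0.000164023 = 0.012807.
z = +0.039618/0.012807 = 3.093.

z = 3.093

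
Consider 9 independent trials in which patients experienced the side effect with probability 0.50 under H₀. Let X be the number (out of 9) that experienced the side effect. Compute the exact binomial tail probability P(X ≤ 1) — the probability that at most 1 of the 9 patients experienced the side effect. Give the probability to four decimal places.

P = 0.0195

X is binomial with n = 9 and p = 0.50.
P(X ≤ 1) = C(9,0)·0.50^0·0.50^9 + C(9,1)·0.50^1·0.50^8.
= 0.001953 + 0.017578 = 0.0195.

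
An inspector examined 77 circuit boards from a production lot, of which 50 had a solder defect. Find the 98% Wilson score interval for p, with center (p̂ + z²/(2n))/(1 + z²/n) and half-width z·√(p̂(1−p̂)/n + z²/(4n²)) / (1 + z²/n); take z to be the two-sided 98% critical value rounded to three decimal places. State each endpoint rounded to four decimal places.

(0.5169, 0.7622)

p̂ = 50/77 = 0.64935; z = 2.326, so z² = 5.410276.
1 + z²/n = 1.070263.
Adjusted center: (0.64935 + z²/(2n))/1.070263 = 0.63955.
Radicand: p̂(1−p̂)/n + z²/(4n²) = 0.002957070 + 0.000228128 = 0.003185198.
Half-width = 2.326·√0.003185198/1.070263 = 0.12266.
So the interval runs from 0.5169 to 0.7622.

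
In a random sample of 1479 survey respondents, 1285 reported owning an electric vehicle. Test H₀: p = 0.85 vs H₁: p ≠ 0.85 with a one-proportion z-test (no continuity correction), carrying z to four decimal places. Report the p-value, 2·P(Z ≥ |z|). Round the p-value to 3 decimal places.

The sample proportion is 1285/1479 = 0.86883.
Under H₀, SE = √(p₀(1−p₀)/n) = √(0.85·0.15/1479) = √0.000086207 = 0.009285.
Test statistic (full precision, shown to 4 dp): z = (1285/1479 − 0.85)/SE₀ ≈ 2.0281.
p-value = 2·P(Z ≥ |z|) with z = 2.0281 → 0.043.

p-value = 0.043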